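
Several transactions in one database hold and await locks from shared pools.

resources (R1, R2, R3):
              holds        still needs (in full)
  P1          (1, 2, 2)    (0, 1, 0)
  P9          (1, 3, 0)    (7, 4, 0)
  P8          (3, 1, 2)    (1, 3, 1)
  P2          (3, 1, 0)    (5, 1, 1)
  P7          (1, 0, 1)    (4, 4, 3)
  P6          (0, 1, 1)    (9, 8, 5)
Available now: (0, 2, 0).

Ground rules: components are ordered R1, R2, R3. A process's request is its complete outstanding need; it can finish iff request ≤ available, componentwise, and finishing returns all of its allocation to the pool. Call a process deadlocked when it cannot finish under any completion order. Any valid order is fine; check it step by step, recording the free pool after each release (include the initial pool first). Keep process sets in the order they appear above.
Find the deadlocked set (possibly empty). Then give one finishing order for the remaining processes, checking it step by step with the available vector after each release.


Nothing here is deadlocked.
Key observation: there is always a runnable process — P1 first — so the state unwinds completely.
A valid finishing order for the others: P1, P8, P7, P2, P9, P6. Walking it through:
  pool = (0, 2, 0)
  P1 needs (0, 1, 0) <= (0, 2, 0) -> finishes; pool += (1, 2, 2) = (1, 4, 2)
  P8 needs (1, 3, 1) <= (1, 4, 2) -> finishes; pool += (3, 1, 2) = (4, 5, 4)
  P7 needs (4, 4, 3) <= (4, 5, 4) -> finishes; pool += (1, 0, 1) = (5, 5, 5)
  P2 needs (5, 1, 1) <= (5, 5, 5) -> finishes; pool += (3, 1, 0) = (8, 6, 5)
  P9 needs (7, 4, 0) <= (8, 6, 5) -> finishes; pool += (1, 3, 0) = (9, 9, 5)
  P6 needs (9, 8, 5) <= (9, 9, 5) -> finishes; pool += (0, 1, 1) = (9, 10, 6)


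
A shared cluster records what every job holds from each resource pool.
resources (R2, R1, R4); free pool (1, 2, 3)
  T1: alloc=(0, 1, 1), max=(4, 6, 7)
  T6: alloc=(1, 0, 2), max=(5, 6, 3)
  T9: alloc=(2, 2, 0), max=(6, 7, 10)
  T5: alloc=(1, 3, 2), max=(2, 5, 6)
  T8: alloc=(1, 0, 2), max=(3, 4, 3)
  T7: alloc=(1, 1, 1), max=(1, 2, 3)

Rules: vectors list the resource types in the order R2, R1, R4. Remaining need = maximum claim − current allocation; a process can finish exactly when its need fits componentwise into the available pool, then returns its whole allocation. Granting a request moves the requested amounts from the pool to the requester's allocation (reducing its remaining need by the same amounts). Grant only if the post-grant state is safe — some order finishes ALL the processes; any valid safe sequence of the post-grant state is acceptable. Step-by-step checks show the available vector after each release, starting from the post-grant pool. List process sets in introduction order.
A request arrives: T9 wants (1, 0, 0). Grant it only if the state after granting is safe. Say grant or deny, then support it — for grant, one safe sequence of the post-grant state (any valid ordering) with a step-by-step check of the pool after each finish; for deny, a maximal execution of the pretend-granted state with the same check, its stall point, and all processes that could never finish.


DENY — the pretend-granted state is unsafe.
Key observation: after T7, T5, T8 the pool peaks at (3, 6, 8), and each blocked process is short somewhere: T1 on R2; T6 on R2; T9 on R4.
On the post-grant state, T7, T5, T8 is a maximal run — nothing extends it. Walking it through:
  pool = (0, 2, 3)
  T7 needs (0, 1, 2) <= (0, 2, 3) -> finishes; pool += (1, 1, 1) = (1, 3, 4)
  T5 needs (1, 2, 4) <= (1, 3, 4) -> finishes; pool += (1, 3, 2) = (2, 6, 6)
  T8 needs (2, 4, 1) <= (2, 6, 6) -> finishes; pool += (1, 0, 2) = (3, 6, 8)
  blocked: T1 wants (4, 5, 6), pool (3, 6, 8) — not enough R2
  blocked: T6 wants (4, 6, 1), pool (3, 6, 8) — not enough R2
  blocked: T9 wants (3, 5, 10), pool (3, 6, 8) — not enough R4
Processes that could never finish after the grant: T1, T6 and T9.


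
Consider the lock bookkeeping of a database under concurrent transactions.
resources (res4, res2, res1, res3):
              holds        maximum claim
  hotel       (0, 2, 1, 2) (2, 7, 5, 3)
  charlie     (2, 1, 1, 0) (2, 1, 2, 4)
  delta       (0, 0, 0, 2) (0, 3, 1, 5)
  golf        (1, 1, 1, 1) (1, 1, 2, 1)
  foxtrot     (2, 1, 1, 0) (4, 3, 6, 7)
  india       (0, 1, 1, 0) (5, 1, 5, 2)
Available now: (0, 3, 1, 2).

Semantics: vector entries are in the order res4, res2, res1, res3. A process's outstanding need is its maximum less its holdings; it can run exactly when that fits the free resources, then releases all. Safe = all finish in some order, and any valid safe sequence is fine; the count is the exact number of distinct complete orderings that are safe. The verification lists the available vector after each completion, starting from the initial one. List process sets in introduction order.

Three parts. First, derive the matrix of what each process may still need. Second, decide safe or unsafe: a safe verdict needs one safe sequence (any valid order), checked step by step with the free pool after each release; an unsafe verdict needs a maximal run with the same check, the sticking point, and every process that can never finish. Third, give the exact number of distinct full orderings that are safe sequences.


(1) Remaining need (order res4, res2, res1, res3):
  hotel: (2, 5, 4, 1)
  charlie: (0, 0, 1, 4)
  delta: (0, 3, 1, 3)
  golf: (0, 0, 1, 0)
  foxtrot: (2, 2, 5, 7)
  india: (5, 0, 4, 2)
(2) The state is UNSAFE.
Key observation: no order helps: past golf, delta, charlie, the free pool tops out at (3, 5, 3, 5), below what each blocked process needs in res1.
Going as far as possible: golf, delta, charlie; after that, nothing fits. Step-by-step check:
  pool = (0, 3, 1, 2)
  golf needs (0, 0, 1, 0) <= (0, 3, 1, 2) -> finishes; pool += (1, 1, 1, 1) = (1, 4, 2, 3)
  delta needs (0, 3, 1, 3) <= (1, 4, 2, 3) -> finishes; pool += (0, 0, 0, 2) = (1, 4, 2, 5)
  charlie needs (0, 0, 1, 4) <= (1, 4, 2, 5) -> finishes; pool += (2, 1, 1, 0) = (3, 5, 3, 5)
  blocked: hotel wants (2, 5, 4, 1), pool (3, 5, 3, 5) — not enough res1
  blocked: foxtrot wants (2, 2, 5, 7), pool (3, 5, 3, 5) — not enough res1 and res3
  blocked: india wants (5, 0, 4, 2), pool (3, 5, 3, 5) — not enough res4 and res1
Permanently blocked: hotel, foxtrot and india.
(3) Exactly 0 of the possible complete orderings are safe sequences.


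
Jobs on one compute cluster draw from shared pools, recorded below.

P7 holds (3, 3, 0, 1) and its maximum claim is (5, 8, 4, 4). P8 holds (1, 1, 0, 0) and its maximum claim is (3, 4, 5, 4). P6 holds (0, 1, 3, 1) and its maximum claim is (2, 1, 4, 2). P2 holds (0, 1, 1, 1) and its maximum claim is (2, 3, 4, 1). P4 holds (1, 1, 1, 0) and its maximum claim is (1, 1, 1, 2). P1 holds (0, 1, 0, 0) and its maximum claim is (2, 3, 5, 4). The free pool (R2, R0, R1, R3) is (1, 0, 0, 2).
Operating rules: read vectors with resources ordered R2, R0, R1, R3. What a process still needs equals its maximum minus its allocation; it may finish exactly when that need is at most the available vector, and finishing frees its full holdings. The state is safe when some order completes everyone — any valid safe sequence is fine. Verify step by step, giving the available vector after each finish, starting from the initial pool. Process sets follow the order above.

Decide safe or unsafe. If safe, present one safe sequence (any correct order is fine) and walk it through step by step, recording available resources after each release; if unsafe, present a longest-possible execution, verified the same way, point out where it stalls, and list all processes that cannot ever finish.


SAFE, for example via the order P4, P6, P2, P8, P1, P7.
Key observation: at P4 the run first touches a limit — (0, 0, 0, 2) against (1, 0, 0, 2), exact on a resource it actually requests.
Walking it through:
  pool = (1, 0, 0, 2)
  run P4 (needs (0, 0, 0, 2), free (1, 0, 0, 2)); after release of (1, 1, 1, 0) the pool is (2, 1, 1, 2)
  run P6 (needs (2, 0, 1, 1), free (2, 1, 1, 2)); after release of (0, 1, 3, 1) the pool is (2, 2, 4, 3)
  run P2 (needs (2, 2, 3, 0), free (2, 2, 4, 3)); after release of (0, 1, 1, 1) the pool is (2, 3, 5, 4)
  run P8 (needs (2, 3, 5, 4), free (2, 3, 5, 4)); after release of (1, 1, 0, 0) the pool is (3, 4, 5, 4)
  run P1 (needs (2, 2, 5, 4), free (3, 4, 5, 4)); after release of (0, 1, 0, 0) the pool is (3, 5, 5, 4)
  run P7 (needs (2, 5, 4, 3), free (3, 5, 5, 4)); after release of (3, 3, 0, 1) the pool is (6, 8, 5, 5)


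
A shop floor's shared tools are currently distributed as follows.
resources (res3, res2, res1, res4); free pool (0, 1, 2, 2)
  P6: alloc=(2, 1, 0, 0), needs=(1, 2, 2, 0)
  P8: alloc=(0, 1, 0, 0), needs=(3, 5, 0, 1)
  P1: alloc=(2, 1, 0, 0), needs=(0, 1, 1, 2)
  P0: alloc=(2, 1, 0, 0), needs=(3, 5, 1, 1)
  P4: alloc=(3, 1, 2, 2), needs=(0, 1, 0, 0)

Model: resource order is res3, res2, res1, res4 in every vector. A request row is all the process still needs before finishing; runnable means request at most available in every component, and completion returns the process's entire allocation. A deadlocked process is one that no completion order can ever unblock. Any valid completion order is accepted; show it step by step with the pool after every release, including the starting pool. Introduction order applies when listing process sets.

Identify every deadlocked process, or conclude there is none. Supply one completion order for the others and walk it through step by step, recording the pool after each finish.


The deadlocked set is P8 and P0.
Key observation: res2 is the bottleneck — with P1, P6, P4 done the pool holds (7, 4, 4, 4), short of every remaining need.
A valid finishing order for the others: P1, P6, P4. Step-by-step check:
  pool = (0, 1, 2, 2)
  P1 needs (0, 1, 1, 2) <= (0, 1, 2, 2) -> finishes; pool += (2, 1, 0, 0) = (2, 2, 2, 2)
  P6 needs (1, 2, 2, 0) <= (2, 2, 2, 2) -> finishes; pool += (2, 1, 0, 0) = (4, 3, 2, 2)
  P4 needs (0, 1, 0, 0) <= (4, 3, 2, 2) -> finishes; pool += (3, 1, 2, 2) = (7, 4, 4, 4)
The blocked processes can never fit:
  blocked: P8 wants (3, 5, 0, 1), pool (7, 4, 4, 4) — not enough res2
  blocked: P0 wants (3, 5, 1, 1), pool (7, 4, 4, 4) — not enough res2


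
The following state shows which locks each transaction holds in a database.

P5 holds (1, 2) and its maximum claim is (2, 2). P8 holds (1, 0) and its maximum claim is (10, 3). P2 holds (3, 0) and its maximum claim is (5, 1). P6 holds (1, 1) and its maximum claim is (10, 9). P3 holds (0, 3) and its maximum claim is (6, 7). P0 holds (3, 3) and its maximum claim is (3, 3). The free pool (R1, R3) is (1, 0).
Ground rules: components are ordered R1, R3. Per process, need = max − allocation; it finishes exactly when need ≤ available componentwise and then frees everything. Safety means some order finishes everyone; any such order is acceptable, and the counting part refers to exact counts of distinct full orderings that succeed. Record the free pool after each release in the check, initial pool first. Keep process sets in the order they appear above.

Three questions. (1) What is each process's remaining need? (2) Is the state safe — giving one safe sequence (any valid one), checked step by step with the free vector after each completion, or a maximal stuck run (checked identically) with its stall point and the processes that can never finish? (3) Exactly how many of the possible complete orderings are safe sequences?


(1) Remaining need (order R1, R3):
  P5: (1, 0)
  P8: (9, 3)
  P2: (2, 1)
  P6: (9, 8)
  P3: (6, 4)
  P0: (0, 0)
(2) The state is UNSAFE.
Key observation: once P5, P0, P2, P3 finish, the pool peaks at (8, 8) — and every remaining process still needs more R1 than that.
A maximal execution: P5, P0, P2, P3 — then nothing else fits. Step-by-step check:
  pool = (1, 0)
  P5: need (1, 0) fits (1, 0); releases (1, 2), pool now (2, 2)
  P0: need (0, 0) fits (2, 2); releases (3, 3), pool now (5, 5)
  P2: need (2, 1) fits (5, 5); releases (3, 0), pool now (8, 5)
  P3: need (6, 4) fits (8, 5); releases (0, 3), pool now (8, 8)
  blocked: P8 wants (9, 3), pool (8, 8) — not enough R1
  blocked: P6 wants (9, 8), pool (8, 8) — not enough R1
Permanently blocked: P8 and P6.
(3) Precisely 0 of the possible complete orderings are safe sequences.


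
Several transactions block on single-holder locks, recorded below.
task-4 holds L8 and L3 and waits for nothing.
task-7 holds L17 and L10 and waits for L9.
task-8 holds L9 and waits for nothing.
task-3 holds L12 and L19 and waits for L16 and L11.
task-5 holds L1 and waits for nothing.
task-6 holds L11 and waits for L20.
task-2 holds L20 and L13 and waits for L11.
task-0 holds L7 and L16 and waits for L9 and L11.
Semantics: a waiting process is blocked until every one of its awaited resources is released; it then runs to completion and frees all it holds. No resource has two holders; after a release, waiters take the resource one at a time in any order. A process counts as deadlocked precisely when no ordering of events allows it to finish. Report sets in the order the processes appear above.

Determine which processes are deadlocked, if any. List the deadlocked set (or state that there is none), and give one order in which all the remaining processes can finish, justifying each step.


Deadlocked set: task-3, task-6, task-2 and task-0.
Key observation: the knot is the closed ring of waits task-6 -> task-2 -> task-6; task-3 and task-0 wait into the deadlock from upstream.
A valid finishing order for the others: task-4, task-8, task-7, task-5.
Walking it through:
  task-4: no waits; runs immediately, freeing L8 and L3
  task-8: no waits; runs immediately, freeing L9
  task-7 waits on L9 — all released -> runs and releases L17 and L10
  task-5: no waits; runs immediately, freeing L1


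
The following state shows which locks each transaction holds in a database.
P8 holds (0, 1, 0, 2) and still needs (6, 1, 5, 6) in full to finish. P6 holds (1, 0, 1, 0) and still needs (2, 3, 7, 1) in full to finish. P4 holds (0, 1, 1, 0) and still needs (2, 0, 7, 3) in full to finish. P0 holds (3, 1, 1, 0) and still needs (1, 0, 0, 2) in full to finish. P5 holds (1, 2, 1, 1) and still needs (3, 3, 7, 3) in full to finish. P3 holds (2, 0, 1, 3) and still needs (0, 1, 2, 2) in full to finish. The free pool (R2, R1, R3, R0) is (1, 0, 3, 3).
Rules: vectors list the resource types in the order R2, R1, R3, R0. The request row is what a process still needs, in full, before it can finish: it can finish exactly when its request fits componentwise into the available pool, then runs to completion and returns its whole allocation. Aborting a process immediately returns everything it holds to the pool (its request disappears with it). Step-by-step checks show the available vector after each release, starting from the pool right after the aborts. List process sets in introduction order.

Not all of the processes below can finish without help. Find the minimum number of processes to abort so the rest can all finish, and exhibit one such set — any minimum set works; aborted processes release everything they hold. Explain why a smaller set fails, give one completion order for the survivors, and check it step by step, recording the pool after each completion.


Minimum abort set: P6 and P5.
Key observation: the returned (2, 2, 2, 1) from P6 and P5 is what brings P4 — unrunnable before, under any order — into play at step 4.
No one abort is enough; case by case: P8 alone leaves P6 blocked (short on R1 and R3); P6 alone leaves P4 blocked (short on R3); P4 alone leaves P6 blocked (short on R3); P0 alone leaves P6 blocked (short on R1 and R3); P5 alone leaves P6 blocked (short on R3); P3 alone leaves P6 blocked (short on R1 and R3).
The survivors complete as P0, P3, P8, P4. Walking it through (starting from the post-abort pool):
  pool = (3, 2, 5, 4)
  run P0 (needs (1, 0, 0, 2), free (3, 2, 5, 4)); after release of (3, 1, 1, 0) the pool is (6, 3, 6, 4)
  run P3 (needs (0, 1, 2, 2), free (6, 3, 6, 4)); after release of (2, 0, 1, 3) the pool is (8, 3, 7, 7)
  run P8 (needs (6, 1, 5, 6), free (8, 3, 7, 7)); after release of (0, 1, 0, 2) the pool is (8, 4, 7, 9)
  run P4 (needs (2, 0, 7, 3), free (8, 4, 7, 9)); after release of (0, 1, 1, 0) the pool is (8, 5, 8, 9)


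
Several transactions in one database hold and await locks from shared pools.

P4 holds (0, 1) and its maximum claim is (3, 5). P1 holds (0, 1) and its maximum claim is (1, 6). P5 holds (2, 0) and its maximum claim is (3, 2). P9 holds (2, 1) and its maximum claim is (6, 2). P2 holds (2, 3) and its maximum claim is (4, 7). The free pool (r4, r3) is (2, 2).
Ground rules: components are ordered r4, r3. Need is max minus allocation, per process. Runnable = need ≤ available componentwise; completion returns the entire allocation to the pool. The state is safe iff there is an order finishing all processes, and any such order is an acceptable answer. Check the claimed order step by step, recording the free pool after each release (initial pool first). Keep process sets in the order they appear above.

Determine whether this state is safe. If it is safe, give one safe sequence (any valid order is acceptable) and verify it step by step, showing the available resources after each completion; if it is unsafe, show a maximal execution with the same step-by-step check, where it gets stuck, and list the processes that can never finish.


UNSAFE — no complete ordering exists.
Key observation: even finishing P5, P9 leaves just (6, 3) free — too little r3 for any of the remaining processes.
Going as far as possible: P5, P9; after that, nothing fits. Step-by-step check:
  pool = (2, 2)
  P5 needs (1, 2) <= (2, 2) -> finishes; pool += (2, 0) = (4, 2)
  P9 needs (4, 1) <= (4, 2) -> finishes; pool += (2, 1) = (6, 3)
  blocked: P4 wants (3, 4), pool (6, 3) — not enough r3
  blocked: P1 wants (1, 5), pool (6, 3) — not enough r3
  blocked: P2 wants (2, 4), pool (6, 3) — not enough r3
Processes that can never finish: P4, P1 and P2.


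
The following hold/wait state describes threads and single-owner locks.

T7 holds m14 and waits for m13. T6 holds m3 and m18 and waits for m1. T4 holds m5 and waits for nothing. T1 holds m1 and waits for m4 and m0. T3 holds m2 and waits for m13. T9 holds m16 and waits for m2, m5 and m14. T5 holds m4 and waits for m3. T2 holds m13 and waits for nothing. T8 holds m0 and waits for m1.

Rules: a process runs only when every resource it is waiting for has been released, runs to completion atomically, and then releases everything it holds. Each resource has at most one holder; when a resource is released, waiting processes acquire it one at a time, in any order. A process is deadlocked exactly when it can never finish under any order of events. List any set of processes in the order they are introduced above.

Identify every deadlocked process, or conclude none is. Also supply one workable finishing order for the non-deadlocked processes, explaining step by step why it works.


Deadlocked set: T6, T1, T5 and T8.
Key observation: nobody on the ring T6 -> T1 -> T5 -> T6 can start until another member finishes, which never happens; T8 is caught in further circular waits.
A valid finishing order for the others: T4, T2, T7, T3, T9.
Step-by-step check:
  T4 waits on nothing -> runs at once and releases m5
  T2 waits on nothing -> runs at once and releases m13
  T7 waits on m13 — all released -> runs and releases m14
  T3 waits on m13 — all released -> runs and releases m2
  T9 waits on m2, m5 and m14 — all released -> runs and releases m16


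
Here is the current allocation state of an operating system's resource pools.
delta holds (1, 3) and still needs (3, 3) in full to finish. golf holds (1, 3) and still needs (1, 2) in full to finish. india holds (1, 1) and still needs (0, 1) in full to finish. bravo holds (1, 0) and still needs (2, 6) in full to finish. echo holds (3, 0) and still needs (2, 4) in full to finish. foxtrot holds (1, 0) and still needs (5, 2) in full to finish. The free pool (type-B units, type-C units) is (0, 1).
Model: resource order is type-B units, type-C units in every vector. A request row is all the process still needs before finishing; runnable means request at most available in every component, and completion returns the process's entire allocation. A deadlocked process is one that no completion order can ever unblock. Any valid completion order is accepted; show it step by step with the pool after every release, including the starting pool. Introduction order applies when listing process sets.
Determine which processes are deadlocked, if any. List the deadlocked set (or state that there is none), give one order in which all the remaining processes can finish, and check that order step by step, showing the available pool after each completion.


Nothing here is deadlocked.
Key observation: starting with india, each completion frees enough for the next — no one is permanently blocked.
The rest can finish in the order india, golf, echo, delta, foxtrot, bravo. Walking it through:
  pool = (0, 1)
  india: need (0, 1) fits (0, 1); releases (1, 1), pool now (1, 2)
  golf: need (1, 2) fits (1, 2); releases (1, 3), pool now (2, 5)
  echo: need (2, 4) fits (2, 5); releases (3, 0), pool now (5, 5)
  delta: need (3, 3) fits (5, 5); releases (1, 3), pool now (6, 8)
  foxtrot: need (5, 2) fits (6, 8); releases (1, 0), pool now (7, 8)
  bravo: need (2, 6) fits (7, 8); releases (1, 0), pool now (8, 8)


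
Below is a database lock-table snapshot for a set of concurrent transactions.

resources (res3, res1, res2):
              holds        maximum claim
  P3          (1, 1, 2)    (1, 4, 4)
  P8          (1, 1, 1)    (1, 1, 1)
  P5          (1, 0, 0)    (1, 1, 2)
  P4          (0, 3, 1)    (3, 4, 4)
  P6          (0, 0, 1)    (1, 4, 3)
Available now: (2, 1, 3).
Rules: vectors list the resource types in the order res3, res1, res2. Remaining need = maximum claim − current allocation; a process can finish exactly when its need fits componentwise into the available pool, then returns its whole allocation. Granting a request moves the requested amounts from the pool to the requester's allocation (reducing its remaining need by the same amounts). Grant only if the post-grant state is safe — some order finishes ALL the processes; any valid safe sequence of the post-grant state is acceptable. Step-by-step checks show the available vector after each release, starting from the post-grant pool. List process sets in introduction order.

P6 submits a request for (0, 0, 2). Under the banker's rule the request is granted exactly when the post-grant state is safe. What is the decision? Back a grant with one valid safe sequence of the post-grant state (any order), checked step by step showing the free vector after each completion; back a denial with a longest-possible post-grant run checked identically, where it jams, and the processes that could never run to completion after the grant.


DENY — the pretend-granted state is unsafe.
Key observation: after P8, P5 the pool peaks at (4, 2, 2), and each blocked process is short somewhere: P3 on res1; P4 on res2; P6 on res1.
Pretend the grant happened; the run P8, P5 goes as far as possible. Check, step by step:
  pool = (2, 1, 1)
  P8 needs (0, 0, 0) <= (2, 1, 1) -> finishes; pool += (1, 1, 1) = (3, 2, 2)
  P5 needs (0, 1, 2) <= (3, 2, 2) -> finishes; pool += (1, 0, 0) = (4, 2, 2)
  P3 cannot run: need (0, 3, 2) vs free (4, 2, 2) (insufficient res1)
  P4 cannot run: need (3, 1, 3) vs free (4, 2, 2) (insufficient res2)
  P6 cannot run: need (1, 4, 0) vs free (4, 2, 2) (insufficient res1)
Post-grant, the permanently blocked set is P3, P4 and P6.


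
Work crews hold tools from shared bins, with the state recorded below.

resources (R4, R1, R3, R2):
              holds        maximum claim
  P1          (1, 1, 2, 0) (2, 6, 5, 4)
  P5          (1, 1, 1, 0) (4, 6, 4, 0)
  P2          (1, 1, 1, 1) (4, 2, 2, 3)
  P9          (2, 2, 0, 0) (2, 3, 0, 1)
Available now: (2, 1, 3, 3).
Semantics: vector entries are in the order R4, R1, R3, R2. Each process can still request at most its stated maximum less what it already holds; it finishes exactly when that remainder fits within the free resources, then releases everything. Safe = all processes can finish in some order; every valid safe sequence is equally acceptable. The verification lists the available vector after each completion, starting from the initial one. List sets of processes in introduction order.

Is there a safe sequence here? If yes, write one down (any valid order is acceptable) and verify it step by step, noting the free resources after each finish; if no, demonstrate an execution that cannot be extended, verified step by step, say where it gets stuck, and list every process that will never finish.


UNSAFE.
Key observation: after P9, P2 complete, (5, 4, 4, 4) is the best the pool ever gets, yet each leftover process wants more R1.
The run P9, P2 cannot be extended any further. Check, step by step:
  pool = (2, 1, 3, 3)
  P9: need (0, 1, 0, 1) fits (2, 1, 3, 3); releases (2, 2, 0, 0), pool now (4, 3, 3, 3)
  P2: need (3, 1, 1, 2) fits (4, 3, 3, 3); releases (1, 1, 1, 1), pool now (5, 4, 4, 4)
  P1 still needs (1, 5, 3, 4) but only (5, 4, 4, 4) is free — short on R1
  P5 still needs (3, 5, 3, 0) but only (5, 4, 4, 4) is free — short on R1
Never able to finish: P1 and P5.


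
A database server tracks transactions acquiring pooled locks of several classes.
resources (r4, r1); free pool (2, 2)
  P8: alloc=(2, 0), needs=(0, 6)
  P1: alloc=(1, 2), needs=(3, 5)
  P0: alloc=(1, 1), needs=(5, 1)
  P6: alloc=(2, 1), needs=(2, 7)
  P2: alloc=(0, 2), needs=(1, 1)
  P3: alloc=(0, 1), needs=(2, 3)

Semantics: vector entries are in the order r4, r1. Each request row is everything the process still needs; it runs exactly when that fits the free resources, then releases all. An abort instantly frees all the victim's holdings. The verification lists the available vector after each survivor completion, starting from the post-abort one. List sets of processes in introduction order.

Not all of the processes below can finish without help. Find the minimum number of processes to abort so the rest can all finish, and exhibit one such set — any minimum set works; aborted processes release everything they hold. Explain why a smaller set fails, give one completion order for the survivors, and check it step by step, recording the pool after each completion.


Minimum abort set: P1.
Key observation: aborting P1 returns (1, 2), and P8 — hopeless before — runs at step 2 with the returned capacity in the pool.
Why nothing smaller works: aborting no one leaves the state deadlocked as given.
The survivors complete as P2, P8, P0, P3, P6. Walking it through (starting from the post-abort pool):
  pool = (3, 4)
  P2: need (1, 1) fits (3, 4); releases (0, 2), pool now (3, 6)
  P8: need (0, 6) fits (3, 6); releases (2, 0), pool now (5, 6)
  P0: need (5, 1) fits (5, 6); releases (1, 1), pool now (6, 7)
  P3: need (2, 3) fits (6, 7); releases (0, 1), pool now (6, 8)
  P6: need (2, 7) fits (6, 8); releases (2, 1), pool now (8, 9)


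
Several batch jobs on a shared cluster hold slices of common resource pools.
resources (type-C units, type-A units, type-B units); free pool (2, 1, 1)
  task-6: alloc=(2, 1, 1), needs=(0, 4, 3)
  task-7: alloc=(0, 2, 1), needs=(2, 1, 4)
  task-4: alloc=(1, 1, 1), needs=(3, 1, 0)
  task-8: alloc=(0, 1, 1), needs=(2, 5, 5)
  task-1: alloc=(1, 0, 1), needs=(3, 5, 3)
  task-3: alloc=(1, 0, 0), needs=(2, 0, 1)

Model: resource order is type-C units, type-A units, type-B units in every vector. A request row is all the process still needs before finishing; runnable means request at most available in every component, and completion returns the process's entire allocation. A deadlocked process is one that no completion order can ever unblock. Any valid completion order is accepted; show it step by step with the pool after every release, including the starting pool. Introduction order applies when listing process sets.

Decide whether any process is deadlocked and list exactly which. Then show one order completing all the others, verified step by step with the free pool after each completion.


The deadlocked set is task-6, task-7, task-8 and task-1.
Key observation: after task-3, task-4 complete, (4, 2, 2) is the best the pool ever gets, yet each leftover process wants more type-B units.
A valid finishing order for the others: task-3, task-4. Check, step by step:
  pool = (2, 1, 1)
  task-3: need (2, 0, 1) fits (2, 1, 1); releases (1, 0, 0), pool now (3, 1, 1)
  task-4: need (3, 1, 0) fits (3, 1, 1); releases (1, 1, 1), pool now (4, 2, 2)
The blocked processes can never fit:
  blocked: task-6 wants (0, 4, 3), pool (4, 2, 2) — not enough type-A units and type-B units
  blocked: task-7 wants (2, 1, 4), pool (4, 2, 2) — not enough type-B units
  blocked: task-8 wants (2, 5, 5), pool (4, 2, 2) — not enough type-A units and type-B units
  blocked: task-1 wants (3, 5, 3), pool (4, 2, 2) — not enough type-A units and type-B units


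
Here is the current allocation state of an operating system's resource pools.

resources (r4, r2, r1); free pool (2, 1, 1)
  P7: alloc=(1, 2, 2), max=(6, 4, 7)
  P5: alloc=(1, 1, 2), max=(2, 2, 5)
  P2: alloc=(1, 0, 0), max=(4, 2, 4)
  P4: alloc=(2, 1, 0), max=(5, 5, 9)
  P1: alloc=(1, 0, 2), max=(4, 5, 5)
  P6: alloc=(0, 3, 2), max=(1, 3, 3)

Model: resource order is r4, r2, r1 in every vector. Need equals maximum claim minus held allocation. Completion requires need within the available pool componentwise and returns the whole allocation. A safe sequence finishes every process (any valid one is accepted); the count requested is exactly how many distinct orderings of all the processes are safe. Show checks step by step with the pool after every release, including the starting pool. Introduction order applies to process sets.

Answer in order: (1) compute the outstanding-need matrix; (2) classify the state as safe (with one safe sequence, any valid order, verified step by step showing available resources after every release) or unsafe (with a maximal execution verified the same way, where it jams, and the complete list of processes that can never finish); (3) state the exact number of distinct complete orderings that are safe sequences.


(1) Remaining need (order r4, r2, r1):
  P7: (5, 2, 5)
  P5: (1, 1, 3)
  P2: (3, 2, 4)
  P4: (3, 4, 9)
  P1: (3, 5, 3)
  P6: (1, 0, 1)
(2) SAFE — a valid safe sequence is P6, P5, P1, P2, P7, P4.
Key observation: P6 is the earliest step where a requested resource binds exactly: need (1, 0, 1), pool (2, 1, 1) at its turn.
Verifying each step:
  pool = (2, 1, 1)
  run P6 (needs (1, 0, 1), free (2, 1, 1)); after release of (0, 3, 2) the pool is (2, 4, 3)
  run P5 (needs (1, 1, 3), free (2, 4, 3)); after release of (1, 1, 2) the pool is (3, 5, 5)
  run P1 (needs (3, 5, 3), free (3, 5, 5)); after release of (1, 0, 2) the pool is (4, 5, 7)
  run P2 (needs (3, 2, 4), free (4, 5, 7)); after release of (1, 0, 0) the pool is (5, 5, 7)
  run P7 (needs (5, 2, 5), free (5, 5, 7)); after release of (1, 2, 2) the pool is (6, 7, 9)
  run P4 (needs (3, 4, 9), free (6, 7, 9)); after release of (2, 1, 0) the pool is (8, 8, 9)
(3) The exact count: 2 of the possible complete orderings are safe sequences.


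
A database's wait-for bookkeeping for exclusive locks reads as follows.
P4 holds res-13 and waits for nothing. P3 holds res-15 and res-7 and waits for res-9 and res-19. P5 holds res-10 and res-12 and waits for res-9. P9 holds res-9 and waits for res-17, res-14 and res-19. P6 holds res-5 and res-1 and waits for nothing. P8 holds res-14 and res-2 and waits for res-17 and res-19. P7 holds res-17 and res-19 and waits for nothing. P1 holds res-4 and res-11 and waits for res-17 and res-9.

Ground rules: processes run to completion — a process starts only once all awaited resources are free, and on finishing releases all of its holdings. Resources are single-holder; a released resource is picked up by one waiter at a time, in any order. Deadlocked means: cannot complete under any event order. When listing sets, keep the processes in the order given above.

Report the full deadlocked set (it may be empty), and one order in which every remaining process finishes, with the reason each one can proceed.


The deadlocked set is empty.
Key observation: no waiting chain loops back on itself — every chain ends at a process that waits on nothing, so everyone eventually runs.
One completion order for the rest: P7, P8, P6, P9, P3, P4, P5, P1.
Walking it through:
  P7 waits on nothing -> runs at once and releases res-17 and res-19
  run P8 (all its waits — res-17 and res-19 — are resolved); releases res-14 and res-2
  P6 waits on nothing -> runs at once and releases res-5 and res-1
  run P9 (all its waits — res-17, res-14 and res-19 — are resolved); releases res-9
  run P3 (all its waits — res-9 and res-19 — are resolved); releases res-15 and res-7
  P4 waits on nothing -> runs at once and releases res-13
  run P5 (all its waits — res-9 — are resolved); releases res-10 and res-12
  run P1 (all its waits — res-17 and res-9 — are resolved); releases res-4 and res-11


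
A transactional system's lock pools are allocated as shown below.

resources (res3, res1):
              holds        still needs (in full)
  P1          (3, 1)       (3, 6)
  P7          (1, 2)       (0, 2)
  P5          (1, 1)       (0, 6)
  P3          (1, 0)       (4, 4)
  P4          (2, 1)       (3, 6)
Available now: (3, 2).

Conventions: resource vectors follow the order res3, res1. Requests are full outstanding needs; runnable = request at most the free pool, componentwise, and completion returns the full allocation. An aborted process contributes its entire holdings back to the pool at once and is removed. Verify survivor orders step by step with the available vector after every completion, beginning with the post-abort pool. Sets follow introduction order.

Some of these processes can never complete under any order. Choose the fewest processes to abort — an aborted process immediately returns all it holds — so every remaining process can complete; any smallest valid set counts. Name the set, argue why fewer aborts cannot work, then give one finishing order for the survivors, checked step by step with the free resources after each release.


Minimum abort set: P1 and P4.
Key observation: P5 was stuck for good until P1 and P4 gave back (5, 2); in the order shown it finishes at step 3.
Why nothing smaller works — every single abort fails: P1 alone leaves P5 blocked (short on res1); P7 alone leaves P1 blocked (short on res1); P5 alone leaves P1 blocked (short on res1); P3 alone leaves P1 blocked (short on res1); P4 alone leaves P1 blocked (short on res1).
One survivor order: P3, P7, P5. Walking it through (post-abort pool first):
  pool = (8, 4)
  P3 needs (4, 4) <= (8, 4) -> finishes; pool += (1, 0) = (9, 4)
  P7 needs (0, 2) <= (9, 4) -> finishes; pool += (1, 2) = (10, 6)
  P5 needs (0, 6) <= (10, 6) -> finishes; pool += (1, 1) = (11, 7)


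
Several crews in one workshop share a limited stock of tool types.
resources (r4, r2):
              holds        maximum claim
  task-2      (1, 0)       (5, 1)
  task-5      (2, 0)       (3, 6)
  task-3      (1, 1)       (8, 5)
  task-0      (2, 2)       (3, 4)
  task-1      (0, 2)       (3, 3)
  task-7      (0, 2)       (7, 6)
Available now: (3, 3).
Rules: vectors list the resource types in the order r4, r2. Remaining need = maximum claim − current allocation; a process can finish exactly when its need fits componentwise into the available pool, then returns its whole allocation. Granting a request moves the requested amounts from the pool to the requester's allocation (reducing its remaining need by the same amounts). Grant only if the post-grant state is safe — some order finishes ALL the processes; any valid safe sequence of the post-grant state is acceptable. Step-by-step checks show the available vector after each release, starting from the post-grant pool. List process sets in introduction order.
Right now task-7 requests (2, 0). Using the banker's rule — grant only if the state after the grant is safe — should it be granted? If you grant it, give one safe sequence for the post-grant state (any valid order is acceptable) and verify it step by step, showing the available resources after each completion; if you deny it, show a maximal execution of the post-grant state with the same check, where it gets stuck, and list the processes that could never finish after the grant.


GRANT. The post-grant state is safe; one safe sequence: task-0, task-1, task-5, task-7, task-2, task-3.
Key observation: even at the reduced pool (1, 3), task-0 fits immediately, so safety survives the grant.
Verifying the post-grant state step by step:
  pool = (1, 3)
  task-0 needs (1, 2) <= (1, 3) -> finishes; pool += (2, 2) = (3, 5)
  task-1 needs (3, 1) <= (3, 5) -> finishes; pool += (0, 2) = (3, 7)
  task-5 needs (1, 6) <= (3, 7) -> finishes; pool += (2, 0) = (5, 7)
  task-7 needs (5, 4) <= (5, 7) -> finishes; pool += (2, 2) = (7, 9)
  task-2 needs (4, 1) <= (7, 9) -> finishes; pool += (1, 0) = (8, 9)
  task-3 needs (7, 4) <= (8, 9) -> finishes; pool += (1, 1) = (9, 10)


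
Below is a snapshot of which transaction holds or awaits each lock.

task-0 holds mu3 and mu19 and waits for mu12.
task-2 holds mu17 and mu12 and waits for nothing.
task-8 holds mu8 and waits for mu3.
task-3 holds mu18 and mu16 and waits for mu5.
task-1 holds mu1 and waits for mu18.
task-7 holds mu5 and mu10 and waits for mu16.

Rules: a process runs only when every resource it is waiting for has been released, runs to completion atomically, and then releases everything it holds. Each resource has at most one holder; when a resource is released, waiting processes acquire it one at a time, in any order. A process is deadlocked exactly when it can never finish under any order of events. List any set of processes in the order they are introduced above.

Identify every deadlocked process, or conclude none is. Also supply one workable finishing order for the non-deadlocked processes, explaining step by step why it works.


The deadlocked set is task-3, task-1 and task-7.
Key observation: task-3 -> task-7 -> task-3 is a circular wait — nothing in it can go first; task-1 waits into the deadlock from upstream.
A valid finishing order for the others: task-2, task-0, task-8.
Step-by-step check:
  task-2: no waits; runs immediately, freeing mu17 and mu12
  run task-0 (all its waits — mu12 — are resolved); releases mu3 and mu19
  run task-8 (all its waits — mu3 — are resolved); releases mu8


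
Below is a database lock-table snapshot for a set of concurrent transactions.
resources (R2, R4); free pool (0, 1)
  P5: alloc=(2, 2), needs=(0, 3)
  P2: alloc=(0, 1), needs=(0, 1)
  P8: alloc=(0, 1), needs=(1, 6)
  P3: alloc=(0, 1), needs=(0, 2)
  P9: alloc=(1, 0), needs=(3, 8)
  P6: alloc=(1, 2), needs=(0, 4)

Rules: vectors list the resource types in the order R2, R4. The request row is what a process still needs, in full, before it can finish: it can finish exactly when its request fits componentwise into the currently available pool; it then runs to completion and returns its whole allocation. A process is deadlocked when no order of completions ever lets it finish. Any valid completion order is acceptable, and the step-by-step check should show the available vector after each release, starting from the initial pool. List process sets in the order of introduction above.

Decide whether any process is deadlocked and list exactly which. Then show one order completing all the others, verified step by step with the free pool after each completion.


Nothing here is deadlocked.
Key observation: starting with P2, each completion frees enough for the next — no one is permanently blocked.
One completion order for the rest: P2, P3, P5, P6, P8, P9. Verifying each step:
  pool = (0, 1)
  P2: need (0, 1) fits (0, 1); releases (0, 1), pool now (0, 2)
  P3: need (0, 2) fits (0, 2); releases (0, 1), pool now (0, 3)
  P5: need (0, 3) fits (0, 3); releases (2, 2), pool now (2, 5)
  P6: need (0, 4) fits (2, 5); releases (1, 2), pool now (3, 7)
  P8: need (1, 6) fits (3, 7); releases (0, 1), pool now (3, 8)
  P9: need (3, 8) fits (3, 8); releases (1, 0), pool now (4, 8)


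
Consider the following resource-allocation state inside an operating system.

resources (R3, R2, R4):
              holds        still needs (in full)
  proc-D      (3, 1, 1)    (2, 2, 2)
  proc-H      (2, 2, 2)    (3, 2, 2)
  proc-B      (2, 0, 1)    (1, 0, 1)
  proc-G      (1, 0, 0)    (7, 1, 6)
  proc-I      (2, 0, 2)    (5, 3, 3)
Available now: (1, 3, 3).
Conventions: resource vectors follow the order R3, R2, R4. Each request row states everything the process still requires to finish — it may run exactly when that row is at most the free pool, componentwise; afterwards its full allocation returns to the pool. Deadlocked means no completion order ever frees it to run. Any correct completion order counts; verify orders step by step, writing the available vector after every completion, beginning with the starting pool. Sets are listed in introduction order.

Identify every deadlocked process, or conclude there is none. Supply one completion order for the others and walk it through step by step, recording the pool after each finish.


No process is deadlocked.
Key observation: proc-B leads a chain of completions in which each release enables another process.
A valid finishing order for the others: proc-B, proc-D, proc-I, proc-G, proc-H. Walking it through:
  pool = (1, 3, 3)
  proc-B needs (1, 0, 1) <= (1, 3, 3) -> finishes; pool += (2, 0, 1) = (3, 3, 4)
  proc-D needs (2, 2, 2) <= (3, 3, 4) -> finishes; pool += (3, 1, 1) = (6, 4, 5)
  proc-I needs (5, 3, 3) <= (6, 4, 5) -> finishes; pool += (2, 0, 2) = (8, 4, 7)
  proc-G needs (7, 1, 6) <= (8, 4, 7) -> finishes; pool += (1, 0, 0) = (9, 4, 7)
  proc-H needs (3, 2, 2) <= (9, 4, 7) -> finishes; pool += (2, 2, 2) = (11, 6, 9)
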